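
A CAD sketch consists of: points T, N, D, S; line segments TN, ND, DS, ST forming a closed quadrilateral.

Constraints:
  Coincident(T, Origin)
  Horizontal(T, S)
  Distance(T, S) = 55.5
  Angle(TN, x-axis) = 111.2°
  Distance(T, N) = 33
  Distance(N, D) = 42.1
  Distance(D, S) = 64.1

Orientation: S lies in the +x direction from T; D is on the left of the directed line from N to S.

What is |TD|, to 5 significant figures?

59.398

T is at the origin; T and S share the same y with |TS| = 55.5 and S in +x, so S = (55.5, 0). TN runs at 111.2° with |TN| = 33.0, so N = (-11.934, 30.767). D is determined by |ND| = 42.1 and |DS| = 64.1 together: it lies at the intersection of circle(N, 42.1) and circle(S, 64.1). With |NS| = 74.121, the foot of the radical line on NS is 21.300 from N and the perpendicular offset is √(42.1² − 21.300²) = 36.314. Taking the left-of-NS solution: D = (22.518, 54.964).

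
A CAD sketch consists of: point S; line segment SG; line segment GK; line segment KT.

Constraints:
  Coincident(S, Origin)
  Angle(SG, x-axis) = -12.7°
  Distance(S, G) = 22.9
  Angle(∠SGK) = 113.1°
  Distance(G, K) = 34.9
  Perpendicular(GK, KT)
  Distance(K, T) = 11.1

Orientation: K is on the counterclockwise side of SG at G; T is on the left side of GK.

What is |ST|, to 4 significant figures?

45.00

S is at the origin; SG runs at -12.7° with length 22.9, so G = 22.9·(cos -12.7°, sin -12.7°) = (22.34, -5.034). ∠SGK = 113.1°, so GK runs at -12.7° + (180° − 113.1°) = 54.20° from the x-axis; with |GK| = 34.9, K = G + 34.9·(cos 54.20°, sin 54.20°) = (42.75, 23.27). GK ⟂ KT; with |KT| = 11.1 on the left of GK, T = K + 11.1·(-0.8111, 0.5850) = (33.75, 29.76). Then |ST| = |T − S| = 45.00.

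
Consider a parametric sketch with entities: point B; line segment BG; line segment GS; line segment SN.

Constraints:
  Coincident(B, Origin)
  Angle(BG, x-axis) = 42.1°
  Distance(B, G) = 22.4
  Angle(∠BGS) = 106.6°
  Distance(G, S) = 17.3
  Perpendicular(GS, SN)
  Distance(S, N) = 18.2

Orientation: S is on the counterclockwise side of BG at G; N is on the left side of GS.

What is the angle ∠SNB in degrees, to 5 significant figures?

97.847°

B is at the origin; BG runs at 42.1° with length 22.4, so G = 22.4·(cos 42.1°, sin 42.1°) = (16.620, 15.018). ∠BGS = 106.6°, so GS runs at 42.1° + (180° − 106.6°) = 115.50° from the x-axis; with |GS| = 17.3, S = G + 17.3·(cos 115.50°, sin 115.50°) = (9.1724, 30.632). GS ⟂ SN; with |SN| = 18.2 on the left of GS, N = S + 18.2·(-0.90259, -0.43051) = (-7.2546, 22.797). Then cos ∠SNB = NS·NB / (|NS||NB|), giving 97.847°.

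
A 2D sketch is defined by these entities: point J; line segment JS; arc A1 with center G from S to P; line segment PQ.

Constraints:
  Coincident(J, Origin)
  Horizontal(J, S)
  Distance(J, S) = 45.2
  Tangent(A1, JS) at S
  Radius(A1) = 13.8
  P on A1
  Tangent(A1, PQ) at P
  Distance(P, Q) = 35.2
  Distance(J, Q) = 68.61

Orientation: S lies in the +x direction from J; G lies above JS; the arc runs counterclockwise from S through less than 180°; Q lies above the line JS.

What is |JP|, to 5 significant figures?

61.028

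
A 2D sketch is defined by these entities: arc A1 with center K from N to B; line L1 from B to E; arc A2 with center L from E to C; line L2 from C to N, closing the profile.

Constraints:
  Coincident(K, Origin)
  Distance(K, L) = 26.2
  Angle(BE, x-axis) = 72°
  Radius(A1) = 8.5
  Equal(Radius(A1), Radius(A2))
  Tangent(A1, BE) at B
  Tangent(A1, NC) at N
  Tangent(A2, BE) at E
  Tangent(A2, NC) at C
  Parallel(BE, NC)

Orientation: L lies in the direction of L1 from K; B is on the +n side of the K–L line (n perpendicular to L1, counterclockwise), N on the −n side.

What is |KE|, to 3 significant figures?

27.5

The slot axis is L1's direction at 72.0°, so u = (cos 72.0°, sin 72.0°) = (0.309, 0.951) and n = (−sin 72.0°, cos 72.0°) = (-0.951, 0.309). K is at the origin and L lies 26.2 along u from K, so L = 26.2·u = (8.10, 24.9). Tangency of A1 to both parallel lines with radius 8.5 puts B and N at K ± 8.5·n: B = (-8.08, 2.63), N = (8.08, -2.63). Equal radii place E and C the same way about L: E = L + 8.5·n = (0.0123, 27.5), C = L − 8.5·n = (16.2, 22.3). Then |KE| = |E − K| = 27.5.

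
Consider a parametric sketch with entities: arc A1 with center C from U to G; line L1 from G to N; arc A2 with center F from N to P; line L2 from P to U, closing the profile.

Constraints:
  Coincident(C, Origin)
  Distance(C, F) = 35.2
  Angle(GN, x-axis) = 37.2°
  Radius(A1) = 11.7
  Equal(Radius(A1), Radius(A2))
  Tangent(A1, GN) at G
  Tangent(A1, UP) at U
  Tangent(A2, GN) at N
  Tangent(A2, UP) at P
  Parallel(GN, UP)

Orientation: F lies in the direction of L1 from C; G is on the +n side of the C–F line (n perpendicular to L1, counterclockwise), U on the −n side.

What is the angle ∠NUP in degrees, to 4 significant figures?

33.61°

The slot axis is L1's direction at 37.2°, so u = (cos 37.2°, sin 37.2°) = (0.7965, 0.6046) and n = (−sin 37.2°, cos 37.2°) = (-0.6046, 0.7965). C is at the origin and F lies 35.2 along u from C, so F = 35.2·u = (28.04, 21.28). Tangency of A1 to both parallel lines with radius 11.7 puts G and U at C ± 11.7·n: G = (-7.074, 9.319), U = (7.074, -9.319). Equal radii place N and P the same way about F: N = F + 11.7·n = (20.96, 30.60), P = F − 11.7·n = (35.11, 11.96). Then cos ∠NUP = UN·UP / (|UN||UP|), giving 33.61°.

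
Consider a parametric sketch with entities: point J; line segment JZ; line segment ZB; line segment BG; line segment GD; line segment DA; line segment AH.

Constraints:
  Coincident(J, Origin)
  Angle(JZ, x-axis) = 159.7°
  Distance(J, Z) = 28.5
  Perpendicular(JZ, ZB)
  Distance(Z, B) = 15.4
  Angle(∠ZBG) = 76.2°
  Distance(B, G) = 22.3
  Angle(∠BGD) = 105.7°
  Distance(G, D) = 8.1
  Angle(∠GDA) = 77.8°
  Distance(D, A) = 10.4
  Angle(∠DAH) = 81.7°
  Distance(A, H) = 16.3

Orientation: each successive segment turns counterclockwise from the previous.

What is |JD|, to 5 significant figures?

6.8683

J is at the origin; JZ runs at 159.7° with length 28.5, so Z = (-26.730, 9.8877). JZ ⟂ ZB, so ZB runs at -110.30°; with |ZB| = 15.4, B = (-32.073, -4.5558). ∠ZBG = 76.2° gives BG at -6.5000° from the x-axis; with |BG| = 22.3, G = (-9.9160, -7.0803). ∠BGD = 105.7° gives GD at 67.800° from the x-axis; with |GD| = 8.1, D = (-6.8555, 0.41930). Then |JD| = |D − J| = 6.8683.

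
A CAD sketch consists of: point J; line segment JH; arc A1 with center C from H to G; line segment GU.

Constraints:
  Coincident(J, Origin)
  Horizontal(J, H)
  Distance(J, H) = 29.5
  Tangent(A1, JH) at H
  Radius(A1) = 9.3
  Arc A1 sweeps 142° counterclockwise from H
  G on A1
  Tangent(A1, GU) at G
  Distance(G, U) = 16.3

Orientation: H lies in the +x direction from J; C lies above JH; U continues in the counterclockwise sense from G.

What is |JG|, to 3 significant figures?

39.0

J is at the origin; J and H share the same y with |JH| = 29.5 and H on the +x side, so H = (29.5, 0.00). The tangent condition forces CH to be normal to JH, so C = H + (0, 9.3) = (29.5, 9.30). On A1, H sits at bearing -90° from C; a 142° counterclockwise sweep puts G at bearing 52°, so G = C + 9.3·(cos 52°, sin 52°) = (35.2, 16.6). Then |JG| = |G − J| = 39.0.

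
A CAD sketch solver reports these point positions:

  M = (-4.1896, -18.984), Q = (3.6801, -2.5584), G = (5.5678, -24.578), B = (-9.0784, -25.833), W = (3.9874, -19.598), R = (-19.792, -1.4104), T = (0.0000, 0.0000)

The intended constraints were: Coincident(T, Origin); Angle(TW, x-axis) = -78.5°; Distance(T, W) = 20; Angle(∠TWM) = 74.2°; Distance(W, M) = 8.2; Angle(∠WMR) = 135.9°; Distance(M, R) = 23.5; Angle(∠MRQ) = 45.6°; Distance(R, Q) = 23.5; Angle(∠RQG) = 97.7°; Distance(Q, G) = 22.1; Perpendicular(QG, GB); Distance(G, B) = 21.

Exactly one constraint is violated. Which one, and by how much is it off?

Distance(G, B) = 21 — off by 6.30.

T = (0.00, 0.00) ✓; TW at -78.50° ✓; |TW| = 20.00 ✓; ∠TWM = 74.21° ✓; |WM| = 8.200 ✓; ∠WMR = 135.9° ✓; |MR| = 23.50 ✓; ∠MRQ = 45.60° ✓; |RQ| = 23.50 ✓; ∠RQG = 97.70° ✓; |QG| = 22.10 ✓; ∠(QG, GB) = 90.00° ✓; |GB| = 14.70 ✗.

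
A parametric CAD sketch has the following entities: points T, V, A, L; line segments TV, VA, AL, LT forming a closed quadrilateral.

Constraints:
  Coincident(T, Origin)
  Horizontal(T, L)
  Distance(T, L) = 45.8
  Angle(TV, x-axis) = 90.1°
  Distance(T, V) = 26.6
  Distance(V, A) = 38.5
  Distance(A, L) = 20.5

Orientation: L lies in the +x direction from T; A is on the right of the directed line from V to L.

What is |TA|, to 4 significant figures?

25.53

Checks: TV at 90.10° ✓; |VA| = 38.50 ✓; |AL| = 20.50 ✓.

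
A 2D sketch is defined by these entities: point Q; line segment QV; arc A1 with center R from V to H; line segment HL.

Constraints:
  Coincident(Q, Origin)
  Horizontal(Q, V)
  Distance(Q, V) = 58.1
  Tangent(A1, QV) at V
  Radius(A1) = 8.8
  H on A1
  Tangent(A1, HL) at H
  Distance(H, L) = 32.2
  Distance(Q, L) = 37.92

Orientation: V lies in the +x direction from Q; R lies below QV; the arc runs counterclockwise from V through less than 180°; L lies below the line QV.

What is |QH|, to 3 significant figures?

52.1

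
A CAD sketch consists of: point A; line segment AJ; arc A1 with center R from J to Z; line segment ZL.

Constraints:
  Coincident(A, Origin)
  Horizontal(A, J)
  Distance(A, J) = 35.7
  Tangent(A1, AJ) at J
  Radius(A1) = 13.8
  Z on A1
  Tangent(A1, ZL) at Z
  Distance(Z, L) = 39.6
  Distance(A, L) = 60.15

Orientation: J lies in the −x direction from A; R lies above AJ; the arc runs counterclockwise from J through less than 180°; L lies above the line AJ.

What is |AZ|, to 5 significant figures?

26.610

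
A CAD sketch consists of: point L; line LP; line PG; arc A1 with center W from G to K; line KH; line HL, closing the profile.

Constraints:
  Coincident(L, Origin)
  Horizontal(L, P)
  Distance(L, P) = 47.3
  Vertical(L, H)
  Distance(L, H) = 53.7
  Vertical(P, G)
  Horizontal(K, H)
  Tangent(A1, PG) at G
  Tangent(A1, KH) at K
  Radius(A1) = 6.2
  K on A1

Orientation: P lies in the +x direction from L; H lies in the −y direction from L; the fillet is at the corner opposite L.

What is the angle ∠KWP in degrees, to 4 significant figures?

172.6°

L is at the origin; LP is horizontal with |LP| = 47.3 and P on the +x side, so P = (47.30, 0.000). L and H share the same x with |LH| = 53.7 and H on the −y side, so H = (0.000, -53.70). The virtual corner opposite L is at (47.30, -53.70). Since A1 is tangent to PG there, WG ⟂ PG and since A1 is tangent to KH there, WK ⟂ KH, with radius 6.2, so the center W sits 6.2 in from both sides at W = (41.10, -47.50). That places the tangent points at G = (47.30, -47.50) on PG and K = (41.10, -53.70) on KH. Then cos ∠KWP = WK·WP / (|WK||WP|), giving 172.6°.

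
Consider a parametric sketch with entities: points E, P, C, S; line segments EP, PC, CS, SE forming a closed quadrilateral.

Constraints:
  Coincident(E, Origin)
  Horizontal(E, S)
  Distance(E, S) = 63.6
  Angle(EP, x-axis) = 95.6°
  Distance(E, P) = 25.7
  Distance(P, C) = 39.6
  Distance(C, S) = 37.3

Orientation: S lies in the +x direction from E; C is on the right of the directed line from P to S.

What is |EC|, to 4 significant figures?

26.38

E is at the origin; E and S share the same y with |ES| = 63.6 and S in +x, so S = (63.6, 0). EP runs at 95.6° with |EP| = 25.7, so P = (-2.508, 25.58). C is determined by |PC| = 39.6 and |CS| = 37.3 together: it lies at the intersection of circle(P, 39.6) and circle(S, 37.3). With |PS| = 70.88, the foot of the radical line on PS is 36.69 from P and the perpendicular offset is √(39.6² − 36.69²) = 14.90. Taking the right-of-PS solution: C = (26.33, -1.559).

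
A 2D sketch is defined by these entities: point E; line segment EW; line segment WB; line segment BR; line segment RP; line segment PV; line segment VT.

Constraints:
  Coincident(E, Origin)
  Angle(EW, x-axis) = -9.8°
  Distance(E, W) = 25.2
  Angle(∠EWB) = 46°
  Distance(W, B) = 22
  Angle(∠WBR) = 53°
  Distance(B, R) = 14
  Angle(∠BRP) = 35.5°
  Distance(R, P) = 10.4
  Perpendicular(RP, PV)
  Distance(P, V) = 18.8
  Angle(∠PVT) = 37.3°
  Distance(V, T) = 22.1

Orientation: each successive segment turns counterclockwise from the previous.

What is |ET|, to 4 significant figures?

4.814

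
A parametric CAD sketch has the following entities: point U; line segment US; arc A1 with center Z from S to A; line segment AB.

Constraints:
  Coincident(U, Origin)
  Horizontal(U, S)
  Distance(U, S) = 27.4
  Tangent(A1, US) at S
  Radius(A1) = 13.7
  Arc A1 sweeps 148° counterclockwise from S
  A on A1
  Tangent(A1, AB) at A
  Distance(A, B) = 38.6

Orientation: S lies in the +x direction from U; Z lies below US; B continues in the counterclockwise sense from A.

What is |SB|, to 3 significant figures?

52.4

U is at the origin; US is horizontal with |US| = 27.4 and S on the +x side, so S = (27.4, 0.00). Since A1 is tangent to US there, ZS ⟂ US, so Z = S + (0, -13.7) = (27.4, -13.7). On A1, S sits at bearing 90° from Z; a 148° counterclockwise sweep puts A at bearing 238°, so A = Z + 13.7·(cos 238°, sin 238°) = (20.1, -25.3). A1 meets AB tangentially, so ZA is at right angles to AB, so AB runs along (−sin 238°, cos 238°); with |AB| = 38.6, B = (52.9, -45.8). Then |SB| = |B − S| = 52.4.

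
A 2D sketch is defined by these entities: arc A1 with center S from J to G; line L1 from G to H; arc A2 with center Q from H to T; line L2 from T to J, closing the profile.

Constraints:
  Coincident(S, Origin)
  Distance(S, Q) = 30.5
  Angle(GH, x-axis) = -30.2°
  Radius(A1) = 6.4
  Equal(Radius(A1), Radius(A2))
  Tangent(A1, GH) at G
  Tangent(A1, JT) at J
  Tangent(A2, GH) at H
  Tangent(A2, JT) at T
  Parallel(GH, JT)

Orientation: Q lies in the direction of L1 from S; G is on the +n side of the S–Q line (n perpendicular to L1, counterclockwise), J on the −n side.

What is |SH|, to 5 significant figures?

31.164

The slot axis is L1's direction at -30.2°, so u = (cos -30.2°, sin -30.2°) = (0.86427, -0.50302) and n = (−sin -30.2°, cos -30.2°) = (0.50302, 0.86427). S is at the origin and Q lies 30.5 along u from S, so Q = 30.5·u = (26.360, -15.342). Tangency of A1 to both parallel lines with radius 6.4 puts G and J at S ± 6.4·n: G = (3.2193, 5.5314), J = (-3.2193, -5.5314). Equal radii place H and T the same way about Q: H = Q + 6.4·n = (29.580, -9.8107), T = Q − 6.4·n = (23.141, -20.873). Then |SH| = |H − S| = 31.164.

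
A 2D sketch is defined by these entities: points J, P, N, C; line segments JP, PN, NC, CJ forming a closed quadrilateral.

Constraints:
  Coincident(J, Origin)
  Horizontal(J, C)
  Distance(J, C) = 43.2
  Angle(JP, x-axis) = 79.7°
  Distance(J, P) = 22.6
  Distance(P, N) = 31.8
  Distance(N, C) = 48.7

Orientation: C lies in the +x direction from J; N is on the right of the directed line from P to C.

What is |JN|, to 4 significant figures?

9.593

Checks: |PN| = 31.80 ✓; |NC| = 48.70 ✓.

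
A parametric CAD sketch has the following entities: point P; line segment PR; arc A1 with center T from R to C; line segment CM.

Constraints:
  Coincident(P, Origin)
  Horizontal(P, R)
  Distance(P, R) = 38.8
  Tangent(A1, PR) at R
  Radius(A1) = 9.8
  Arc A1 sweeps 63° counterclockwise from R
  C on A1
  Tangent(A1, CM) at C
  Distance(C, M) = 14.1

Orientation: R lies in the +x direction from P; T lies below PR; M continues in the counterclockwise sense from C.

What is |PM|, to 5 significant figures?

29.682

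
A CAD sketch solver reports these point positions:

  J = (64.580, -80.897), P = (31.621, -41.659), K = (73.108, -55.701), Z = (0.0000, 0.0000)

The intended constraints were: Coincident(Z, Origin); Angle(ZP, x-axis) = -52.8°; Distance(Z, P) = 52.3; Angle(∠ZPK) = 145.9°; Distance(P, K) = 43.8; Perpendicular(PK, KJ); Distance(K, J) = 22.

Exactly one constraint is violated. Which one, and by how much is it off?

Distance(K, J) = 22 — off by 4.60.

Z = (0.00, 0.00) ✓; ZP at -52.80° ✓; |ZP| = 52.30 ✓; ∠ZPK = 145.9° ✓; |PK| = 43.80 ✓; ∠(PK, KJ) = 90.00° ✓; |KJ| = 26.60 ✗.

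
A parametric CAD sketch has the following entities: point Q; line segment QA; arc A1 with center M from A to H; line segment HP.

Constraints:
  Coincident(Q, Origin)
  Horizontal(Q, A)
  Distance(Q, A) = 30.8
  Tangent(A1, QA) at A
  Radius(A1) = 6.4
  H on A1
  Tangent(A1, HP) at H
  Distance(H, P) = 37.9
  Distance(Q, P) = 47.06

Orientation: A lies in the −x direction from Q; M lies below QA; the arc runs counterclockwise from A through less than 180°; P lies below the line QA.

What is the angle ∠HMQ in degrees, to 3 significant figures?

164°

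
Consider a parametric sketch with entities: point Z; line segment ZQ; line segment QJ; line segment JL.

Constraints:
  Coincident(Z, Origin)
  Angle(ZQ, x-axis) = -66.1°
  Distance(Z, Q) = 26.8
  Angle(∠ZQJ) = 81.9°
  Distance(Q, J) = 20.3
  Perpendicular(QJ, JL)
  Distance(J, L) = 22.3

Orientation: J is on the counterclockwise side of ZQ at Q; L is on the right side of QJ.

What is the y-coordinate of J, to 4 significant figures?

-13.74

Z is at the origin; ZQ runs at -66.1° with length 26.8, so Q = 26.8·(cos -66.1°, sin -66.1°) = (10.86, -24.50). ∠ZQJ = 81.9°, so QJ runs at -66.1° + (180° − 81.9°) = 32.00° from the x-axis; with |QJ| = 20.3, J = Q + 20.3·(cos 32.00°, sin 32.00°) = (28.07, -13.74). So J.y = -13.74.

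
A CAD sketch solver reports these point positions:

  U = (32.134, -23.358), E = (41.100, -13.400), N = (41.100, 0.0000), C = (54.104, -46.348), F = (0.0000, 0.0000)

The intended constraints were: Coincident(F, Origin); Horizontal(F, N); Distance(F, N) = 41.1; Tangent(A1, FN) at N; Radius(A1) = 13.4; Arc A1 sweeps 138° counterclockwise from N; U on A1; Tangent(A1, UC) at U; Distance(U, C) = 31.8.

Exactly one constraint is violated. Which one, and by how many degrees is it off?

Tangent(A1, UC) at U — off by 4.30°.

F = (0.00, 0.00) ✓; F.y = 0.00, N.y = 0.00 ✓; |FN| = 41.10 ✓; ∠(EN, NF) = 90.00° ✓; |EN| = 13.40 ✓; bearing(E→U) − bearing(E→N) = 138.0° ✓; |EU| = 13.40 ✓; ∠(EU, UC) = 94.30° ✗; |UC| = 31.80 ✓.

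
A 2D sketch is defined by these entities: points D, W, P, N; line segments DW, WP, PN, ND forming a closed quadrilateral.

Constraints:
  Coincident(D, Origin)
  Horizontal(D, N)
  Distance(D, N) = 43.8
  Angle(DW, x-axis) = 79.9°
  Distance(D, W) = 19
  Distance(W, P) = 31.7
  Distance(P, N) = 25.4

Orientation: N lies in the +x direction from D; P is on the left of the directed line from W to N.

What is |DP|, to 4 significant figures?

41.96

Checks: |WP| = 31.70 ✓; |PN| = 25.40 ✓.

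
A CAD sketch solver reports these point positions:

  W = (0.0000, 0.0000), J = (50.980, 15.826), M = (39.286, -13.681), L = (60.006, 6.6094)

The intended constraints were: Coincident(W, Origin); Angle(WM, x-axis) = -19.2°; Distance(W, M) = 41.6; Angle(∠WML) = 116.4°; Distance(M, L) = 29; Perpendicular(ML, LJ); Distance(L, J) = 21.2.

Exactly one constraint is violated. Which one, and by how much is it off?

Distance(L, J) = 21.2 — off by 8.30.

W = (0.00, 0.00) ✓; WM at -19.20° ✓; |WM| = 41.60 ✓; ∠WML = 116.4° ✓; |ML| = 29.00 ✓; ∠(ML, LJ) = 90.00° ✓; |LJ| = 12.90 ✗.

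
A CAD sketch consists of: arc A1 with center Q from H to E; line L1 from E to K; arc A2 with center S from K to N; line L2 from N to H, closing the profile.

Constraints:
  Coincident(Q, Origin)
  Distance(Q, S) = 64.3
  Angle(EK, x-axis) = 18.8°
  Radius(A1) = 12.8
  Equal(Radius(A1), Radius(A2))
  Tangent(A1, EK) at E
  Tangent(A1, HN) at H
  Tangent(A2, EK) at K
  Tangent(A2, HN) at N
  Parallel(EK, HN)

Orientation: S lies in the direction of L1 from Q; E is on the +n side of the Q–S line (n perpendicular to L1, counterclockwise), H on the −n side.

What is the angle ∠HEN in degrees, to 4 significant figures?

68.29°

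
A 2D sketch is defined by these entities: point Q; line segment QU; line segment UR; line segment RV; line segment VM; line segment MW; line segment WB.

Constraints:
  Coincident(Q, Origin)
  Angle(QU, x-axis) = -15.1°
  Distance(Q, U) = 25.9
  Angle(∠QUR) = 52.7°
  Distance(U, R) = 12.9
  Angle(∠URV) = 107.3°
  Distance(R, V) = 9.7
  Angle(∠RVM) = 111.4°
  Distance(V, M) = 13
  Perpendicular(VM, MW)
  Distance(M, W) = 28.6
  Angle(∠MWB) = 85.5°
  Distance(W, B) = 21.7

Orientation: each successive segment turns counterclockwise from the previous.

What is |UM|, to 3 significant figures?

18.3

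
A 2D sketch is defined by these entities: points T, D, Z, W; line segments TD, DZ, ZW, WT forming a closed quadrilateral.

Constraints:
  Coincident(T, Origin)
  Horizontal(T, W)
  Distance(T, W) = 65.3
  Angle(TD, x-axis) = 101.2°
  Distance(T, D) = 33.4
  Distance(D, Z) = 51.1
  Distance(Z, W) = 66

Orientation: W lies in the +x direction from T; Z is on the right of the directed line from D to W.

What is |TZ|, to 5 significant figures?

17.757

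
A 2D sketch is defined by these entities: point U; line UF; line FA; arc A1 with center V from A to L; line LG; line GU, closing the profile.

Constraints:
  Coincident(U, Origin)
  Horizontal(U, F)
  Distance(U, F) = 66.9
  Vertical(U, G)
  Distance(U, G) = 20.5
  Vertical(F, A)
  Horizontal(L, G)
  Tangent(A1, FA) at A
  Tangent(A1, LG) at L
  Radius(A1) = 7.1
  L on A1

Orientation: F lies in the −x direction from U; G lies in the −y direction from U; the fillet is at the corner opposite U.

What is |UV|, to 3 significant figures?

61.3

UG is vertical with |UG| = 20.5 and G on the −y side, so G = (0.00, -20.5). The virtual corner opposite U is at (-66.9, -20.5). A1 meets FA tangentially, so VA is at right angles to FA and tangency of A1 to LG means the radius VL is perpendicular to LG, with radius 7.1, so the center V sits 7.1 in from both sides at V = (-59.8, -13.4). Then |UV| = |V − U| = 61.3.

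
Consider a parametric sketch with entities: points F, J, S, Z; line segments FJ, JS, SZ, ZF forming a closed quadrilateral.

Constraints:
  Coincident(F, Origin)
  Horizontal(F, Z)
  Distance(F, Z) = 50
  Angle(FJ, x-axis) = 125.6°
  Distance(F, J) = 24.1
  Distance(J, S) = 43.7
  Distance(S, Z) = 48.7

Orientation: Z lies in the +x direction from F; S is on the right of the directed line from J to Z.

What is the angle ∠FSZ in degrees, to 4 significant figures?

81.76°

Checks: |JS| = 43.70 ✓; |SZ| = 48.70 ✓.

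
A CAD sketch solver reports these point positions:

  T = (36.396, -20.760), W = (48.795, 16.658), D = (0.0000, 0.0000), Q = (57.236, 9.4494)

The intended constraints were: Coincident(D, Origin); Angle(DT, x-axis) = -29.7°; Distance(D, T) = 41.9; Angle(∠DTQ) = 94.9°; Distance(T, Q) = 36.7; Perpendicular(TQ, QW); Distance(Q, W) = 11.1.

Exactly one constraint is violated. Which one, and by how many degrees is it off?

Perpendicular(TQ, QW) — off by 5.90°.

D = (0.00, 0.00) ✓; DT at -29.70° ✓; |DT| = 41.90 ✓; ∠DTQ = 94.90° ✓; |TQ| = 36.70 ✓; ∠(TQ, QW) = 84.10° ✗; |QW| = 11.10 ✓.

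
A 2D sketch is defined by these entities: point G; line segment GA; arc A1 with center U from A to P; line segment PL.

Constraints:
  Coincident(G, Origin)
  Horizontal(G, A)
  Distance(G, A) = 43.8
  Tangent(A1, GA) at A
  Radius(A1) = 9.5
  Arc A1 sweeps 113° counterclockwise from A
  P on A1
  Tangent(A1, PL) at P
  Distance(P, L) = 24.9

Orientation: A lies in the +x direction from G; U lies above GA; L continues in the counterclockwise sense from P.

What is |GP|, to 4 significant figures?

54.18

A1 meets GA tangentially, so UA is at right angles to GA, so U = A + (0, 9.5) = (43.80, 9.500). On A1, A sits at bearing -90° from U; a 113° counterclockwise sweep puts P at bearing 23°, so P = U + 9.5·(cos 23°, sin 23°) = (52.54, 13.21). Then |GP| = |P − G| = 54.18.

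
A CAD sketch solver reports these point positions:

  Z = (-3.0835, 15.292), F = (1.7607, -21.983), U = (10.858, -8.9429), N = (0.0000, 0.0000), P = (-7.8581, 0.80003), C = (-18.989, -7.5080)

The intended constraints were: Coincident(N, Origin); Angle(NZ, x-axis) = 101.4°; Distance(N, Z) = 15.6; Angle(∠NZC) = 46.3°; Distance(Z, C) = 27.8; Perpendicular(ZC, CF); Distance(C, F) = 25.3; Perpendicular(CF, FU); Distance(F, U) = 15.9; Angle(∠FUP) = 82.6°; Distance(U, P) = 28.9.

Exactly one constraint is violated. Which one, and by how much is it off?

Distance(U, P) = 28.9 — off by 7.80.

N = (0.00, 0.00) ✓; NZ at 101.4° ✓; |NZ| = 15.60 ✓; ∠NZC = 46.30° ✓; |ZC| = 27.80 ✓; ∠(ZC, CF) = 90.00° ✓; |CF| = 25.30 ✓; ∠(CF, FU) = 90.00° ✓; |FU| = 15.90 ✓; ∠FUP = 82.60° ✓; |UP| = 21.10 ✗.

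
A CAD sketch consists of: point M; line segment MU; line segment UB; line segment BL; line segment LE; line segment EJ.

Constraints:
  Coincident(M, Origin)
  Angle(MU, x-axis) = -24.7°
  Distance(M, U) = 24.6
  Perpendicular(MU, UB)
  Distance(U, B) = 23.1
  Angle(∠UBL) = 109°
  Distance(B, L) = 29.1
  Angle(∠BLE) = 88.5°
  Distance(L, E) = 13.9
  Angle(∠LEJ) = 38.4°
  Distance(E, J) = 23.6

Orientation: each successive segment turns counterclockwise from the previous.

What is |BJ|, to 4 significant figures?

15.39

M is at the origin; MU runs at -24.7° with length 24.6, so U = (22.35, -10.28). MU is perpendicular to UB, so UB runs at 65.30°; with |UB| = 23.1, B = (32.00, 10.71). ∠UBL = 109.0° gives BL at 136.3° from the x-axis; with |BL| = 29.1, L = (10.96, 30.81). ∠BLE = 88.5° gives LE at -132.2° from the x-axis; with |LE| = 13.9, E = (1.627, 20.51). ∠LEJ = 38.4° gives EJ at 9.400° from the x-axis; with |EJ| = 23.6, J = (24.91, 24.37). Then |BJ| = |J − B| = 15.39.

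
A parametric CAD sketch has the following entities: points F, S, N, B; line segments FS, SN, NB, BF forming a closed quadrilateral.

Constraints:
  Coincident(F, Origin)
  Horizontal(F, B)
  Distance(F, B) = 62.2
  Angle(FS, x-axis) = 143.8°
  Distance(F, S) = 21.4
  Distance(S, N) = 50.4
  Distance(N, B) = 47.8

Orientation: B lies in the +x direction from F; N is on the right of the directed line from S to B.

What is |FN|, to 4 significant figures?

29.26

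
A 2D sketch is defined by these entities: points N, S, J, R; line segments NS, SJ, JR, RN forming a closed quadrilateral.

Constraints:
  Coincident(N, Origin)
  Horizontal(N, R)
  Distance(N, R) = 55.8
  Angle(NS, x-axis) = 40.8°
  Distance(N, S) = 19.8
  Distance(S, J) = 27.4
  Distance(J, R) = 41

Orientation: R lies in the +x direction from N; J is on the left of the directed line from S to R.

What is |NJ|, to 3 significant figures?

47.1

Checks: |SJ| = 27.40 ✓; |JR| = 41.00 ✓.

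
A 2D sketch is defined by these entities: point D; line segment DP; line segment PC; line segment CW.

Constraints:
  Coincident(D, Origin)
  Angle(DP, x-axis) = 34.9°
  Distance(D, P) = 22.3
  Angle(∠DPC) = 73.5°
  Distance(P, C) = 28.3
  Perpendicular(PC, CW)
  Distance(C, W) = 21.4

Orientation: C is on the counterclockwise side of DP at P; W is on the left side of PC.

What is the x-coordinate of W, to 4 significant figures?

-17.18

D is at the origin; DP runs at 34.9° with length 22.3, so P = 22.3·(cos 34.9°, sin 34.9°) = (18.29, 12.76). ∠DPC = 73.5°, so PC runs at 34.9° + (180° − 73.5°) = 141.4° from the x-axis; with |PC| = 28.3, C = P + 28.3·(cos 141.4°, sin 141.4°) = (-3.828, 30.41). PC ⟂ CW; with |CW| = 21.4 on the left of PC, W = C + 21.4·(-0.6239, -0.7815) = (-17.18, 13.69). So W.x = -17.18.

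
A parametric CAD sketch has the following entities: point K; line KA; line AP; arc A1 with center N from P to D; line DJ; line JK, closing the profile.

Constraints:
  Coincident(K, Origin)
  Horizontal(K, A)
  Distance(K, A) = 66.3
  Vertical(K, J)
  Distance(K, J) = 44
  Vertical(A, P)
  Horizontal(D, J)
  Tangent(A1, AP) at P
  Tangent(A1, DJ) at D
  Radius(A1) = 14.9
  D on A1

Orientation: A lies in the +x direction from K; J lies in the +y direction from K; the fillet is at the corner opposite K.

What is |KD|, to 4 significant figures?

67.66

The virtual corner opposite K is at (66.30, 44.00). Tangency of A1 to AP means the radius NP is perpendicular to AP and since A1 is tangent to DJ there, ND ⟂ DJ, with radius 14.9, so the center N sits 14.9 in from both sides at N = (51.40, 29.10). That places the tangent points at P = (66.30, 29.10) on AP and D = (51.40, 44.00) on DJ. Then |KD| = |D − K| = 67.66.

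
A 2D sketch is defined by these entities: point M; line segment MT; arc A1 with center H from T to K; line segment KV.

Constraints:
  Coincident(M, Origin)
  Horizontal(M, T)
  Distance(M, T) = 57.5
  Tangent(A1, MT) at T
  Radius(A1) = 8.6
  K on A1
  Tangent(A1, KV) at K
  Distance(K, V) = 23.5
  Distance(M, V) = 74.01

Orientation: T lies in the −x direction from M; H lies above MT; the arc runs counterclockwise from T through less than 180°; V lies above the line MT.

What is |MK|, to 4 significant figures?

53.08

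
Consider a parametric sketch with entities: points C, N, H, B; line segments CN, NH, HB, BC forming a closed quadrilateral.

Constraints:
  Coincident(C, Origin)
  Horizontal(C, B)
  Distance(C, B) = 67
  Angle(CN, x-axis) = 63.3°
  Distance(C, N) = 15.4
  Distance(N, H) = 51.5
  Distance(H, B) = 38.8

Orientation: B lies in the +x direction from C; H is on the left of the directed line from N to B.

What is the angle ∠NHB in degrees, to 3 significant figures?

84.8°

Checks: C.y = 0.00, B.y = 0.00 ✓; |NH| = 51.50 ✓; |HB| = 38.80 ✓.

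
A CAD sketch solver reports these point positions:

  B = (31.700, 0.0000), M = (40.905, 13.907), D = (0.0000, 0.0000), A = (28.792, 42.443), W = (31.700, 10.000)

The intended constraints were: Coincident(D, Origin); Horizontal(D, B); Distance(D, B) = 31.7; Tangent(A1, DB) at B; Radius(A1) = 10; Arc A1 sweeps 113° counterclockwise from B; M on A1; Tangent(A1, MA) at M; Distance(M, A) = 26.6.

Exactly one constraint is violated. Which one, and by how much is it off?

Distance(M, A) = 26.6 — off by 4.40.

D = (0.00, 0.00) ✓; D.y = 0.00, B.y = 0.00 ✓; |DB| = 31.70 ✓; ∠(WB, BD) = 90.00° ✓; |WB| = 10.00 ✓; bearing(W→M) − bearing(W→B) = 113.0° ✓; |WM| = 10.00 ✓; ∠(WM, MA) = 90.00° ✓; |MA| = 31.00 ✗.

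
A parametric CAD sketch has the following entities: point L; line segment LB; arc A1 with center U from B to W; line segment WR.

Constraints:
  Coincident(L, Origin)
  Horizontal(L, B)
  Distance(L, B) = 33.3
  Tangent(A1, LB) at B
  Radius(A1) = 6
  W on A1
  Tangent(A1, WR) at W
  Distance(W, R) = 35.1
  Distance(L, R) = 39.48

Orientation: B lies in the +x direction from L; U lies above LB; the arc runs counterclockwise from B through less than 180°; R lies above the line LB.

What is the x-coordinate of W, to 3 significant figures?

37.9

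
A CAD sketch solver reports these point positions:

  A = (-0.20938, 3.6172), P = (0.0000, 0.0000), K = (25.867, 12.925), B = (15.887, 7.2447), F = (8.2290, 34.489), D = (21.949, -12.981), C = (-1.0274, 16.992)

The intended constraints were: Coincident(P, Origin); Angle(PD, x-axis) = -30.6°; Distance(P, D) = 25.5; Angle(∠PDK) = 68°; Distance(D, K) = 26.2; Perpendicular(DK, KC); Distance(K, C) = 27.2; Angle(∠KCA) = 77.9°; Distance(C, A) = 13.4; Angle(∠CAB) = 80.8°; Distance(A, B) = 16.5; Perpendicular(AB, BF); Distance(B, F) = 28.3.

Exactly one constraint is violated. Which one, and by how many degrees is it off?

Perpendicular(AB, BF) — off by 3.00°.

P = (0.00, 0.00) ✓; PD at -30.60° ✓; |PD| = 25.50 ✓; ∠PDK = 68.00° ✓; |DK| = 26.20 ✓; ∠(DK, KC) = 90.00° ✓; |KC| = 27.20 ✓; ∠KCA = 77.90° ✓; |CA| = 13.40 ✓; ∠CAB = 80.80° ✓; |AB| = 16.50 ✓; ∠(AB, BF) = 93.00° ✗; |BF| = 28.30 ✓.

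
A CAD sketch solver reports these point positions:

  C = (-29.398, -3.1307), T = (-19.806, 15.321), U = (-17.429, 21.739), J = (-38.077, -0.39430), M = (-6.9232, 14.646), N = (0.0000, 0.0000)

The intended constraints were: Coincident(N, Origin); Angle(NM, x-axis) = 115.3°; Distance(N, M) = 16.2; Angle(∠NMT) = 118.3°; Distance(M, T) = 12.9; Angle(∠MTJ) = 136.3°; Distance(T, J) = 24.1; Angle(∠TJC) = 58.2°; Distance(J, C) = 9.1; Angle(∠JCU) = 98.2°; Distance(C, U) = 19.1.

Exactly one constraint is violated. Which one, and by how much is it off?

Distance(C, U) = 19.1 — off by 8.50.

N = (0.00, 0.00) ✓; NM at 115.3° ✓; |NM| = 16.20 ✓; ∠NMT = 118.3° ✓; |MT| = 12.90 ✓; ∠MTJ = 136.3° ✓; |TJ| = 24.10 ✓; ∠TJC = 58.20° ✓; |JC| = 9.100 ✓; ∠JCU = 98.20° ✓; |CU| = 27.60 ✗.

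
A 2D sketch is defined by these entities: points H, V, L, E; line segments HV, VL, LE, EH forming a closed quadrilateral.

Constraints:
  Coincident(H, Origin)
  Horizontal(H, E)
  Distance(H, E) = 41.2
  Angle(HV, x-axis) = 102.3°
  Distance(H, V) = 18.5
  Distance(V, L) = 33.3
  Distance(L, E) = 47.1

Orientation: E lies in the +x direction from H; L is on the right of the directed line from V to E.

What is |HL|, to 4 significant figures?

15.59

H is at the origin; H and E share the same y with |HE| = 41.2 and E in +x, so E = (41.2, 0). HV runs at 102.3° with |HV| = 18.5, so V = (-3.941, 18.08). L is determined by |VL| = 33.3 and |LE| = 47.1 together: it lies at the intersection of circle(V, 33.3) and circle(E, 47.1). With |VE| = 48.63, the foot of the radical line on VE is 12.90 from V and the perpendicular offset is √(33.3² − 12.90²) = 30.70. Taking the right-of-VE solution: L = (-3.373, -15.22).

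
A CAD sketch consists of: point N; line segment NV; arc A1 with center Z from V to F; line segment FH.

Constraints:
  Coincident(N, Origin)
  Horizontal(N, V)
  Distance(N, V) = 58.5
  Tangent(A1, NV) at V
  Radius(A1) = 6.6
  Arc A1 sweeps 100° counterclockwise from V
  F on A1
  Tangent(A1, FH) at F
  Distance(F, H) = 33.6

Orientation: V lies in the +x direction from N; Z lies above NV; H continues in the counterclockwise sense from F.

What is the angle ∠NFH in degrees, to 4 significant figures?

86.80°

On A1, V sits at bearing -90° from Z; a 100° counterclockwise sweep puts F at bearing 10°, so F = Z + 6.6·(cos 10°, sin 10°) = (65.00, 7.746). The tangent condition forces ZF to be normal to FH, so FH runs along (−sin 10°, cos 10°); with |FH| = 33.6, H = (59.17, 40.84). Then cos ∠NFH = FN·FH / (|FN||FH|), giving 86.80°.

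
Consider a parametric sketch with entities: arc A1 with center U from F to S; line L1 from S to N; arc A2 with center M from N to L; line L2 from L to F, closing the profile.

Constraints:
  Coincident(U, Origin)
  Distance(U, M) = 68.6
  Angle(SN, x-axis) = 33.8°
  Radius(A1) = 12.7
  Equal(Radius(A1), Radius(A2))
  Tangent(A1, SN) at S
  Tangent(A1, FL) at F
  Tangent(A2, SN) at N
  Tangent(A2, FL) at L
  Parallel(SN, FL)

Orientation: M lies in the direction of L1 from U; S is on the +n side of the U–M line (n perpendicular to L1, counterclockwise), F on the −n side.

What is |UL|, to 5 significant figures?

69.766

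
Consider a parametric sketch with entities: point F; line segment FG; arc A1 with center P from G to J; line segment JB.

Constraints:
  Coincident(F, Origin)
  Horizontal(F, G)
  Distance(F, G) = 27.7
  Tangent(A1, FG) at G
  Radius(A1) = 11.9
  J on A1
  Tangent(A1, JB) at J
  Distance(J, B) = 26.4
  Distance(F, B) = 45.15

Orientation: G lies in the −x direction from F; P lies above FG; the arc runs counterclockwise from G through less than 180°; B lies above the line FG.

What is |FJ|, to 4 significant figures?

21.32

F is at the origin; F and G share the same y with |FG| = 27.7 and G on the −x side, so G = (-27.70, 0.000). Tangency of A1 to FG means the radius PG is perpendicular to FG, so P = G + (0, 11.9) = (-27.70, 11.90). Since PJ ⟂ JB (tangency), |PB| = √(11.9² + 26.4²) = 28.96 regardless of where J sits on A1. So B lies on both circle(F, 45.15) and circle(P, 28.96); the above-FG intersection is B = (-20.86, 40.04). J is the foot of the tangent from B: J = (-16.00, 14.09).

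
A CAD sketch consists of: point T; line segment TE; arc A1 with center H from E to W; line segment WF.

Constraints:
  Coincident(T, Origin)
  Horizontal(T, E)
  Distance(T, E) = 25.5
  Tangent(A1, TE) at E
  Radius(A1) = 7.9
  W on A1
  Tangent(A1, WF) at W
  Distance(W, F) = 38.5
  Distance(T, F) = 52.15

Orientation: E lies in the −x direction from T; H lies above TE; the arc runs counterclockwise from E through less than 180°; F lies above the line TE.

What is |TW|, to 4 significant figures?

19.77

Checks: |HW| = 7.900 ✓; ∠(HW, WF) = 90.00° ✓; |WF| = 38.50 ✓; |TF| = 52.15 ✓.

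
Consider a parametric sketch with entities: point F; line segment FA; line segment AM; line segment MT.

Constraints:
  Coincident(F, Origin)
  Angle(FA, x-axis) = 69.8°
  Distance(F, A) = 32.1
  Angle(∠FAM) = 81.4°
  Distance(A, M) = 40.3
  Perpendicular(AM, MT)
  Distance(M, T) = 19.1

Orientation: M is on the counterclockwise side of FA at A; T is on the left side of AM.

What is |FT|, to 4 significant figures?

37.68

∠FAM = 81.4°, so AM runs at 69.8° + (180° − 81.4°) = 168.4° from the x-axis; with |AM| = 40.3, M = A + 40.3·(cos 168.4°, sin 168.4°) = (-28.39, 38.23). AM is perpendicular to MT; with |MT| = 19.1 on the left of AM, T = M + 19.1·(-0.2011, -0.9796) = (-32.23, 19.52). Then |FT| = |T − F| = 37.68.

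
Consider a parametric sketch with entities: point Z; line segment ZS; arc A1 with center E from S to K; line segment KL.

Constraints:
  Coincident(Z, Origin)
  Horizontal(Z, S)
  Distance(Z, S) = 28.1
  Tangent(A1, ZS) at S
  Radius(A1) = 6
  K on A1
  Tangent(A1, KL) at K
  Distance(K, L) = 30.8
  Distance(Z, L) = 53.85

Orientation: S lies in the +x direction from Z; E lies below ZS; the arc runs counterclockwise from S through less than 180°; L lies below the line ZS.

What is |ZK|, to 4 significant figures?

25.14

Z is at the origin; ZS is horizontal with |ZS| = 28.1 and S on the +x side, so S = (28.10, 0.000). A1 meets ZS tangentially, so ES is at right angles to ZS, so E = S + (0, -6) = (28.10, -6.000). Since EK ⟂ KL (tangency), |EL| = √(6.0² + 30.8²) = 31.38 regardless of where K sits on A1. So L lies on both circle(Z, 53.85) and circle(E, 31.38); the below-ZS intersection is L = (41.42, -34.41). K is the foot of the tangent from L: K = (23.25, -9.539).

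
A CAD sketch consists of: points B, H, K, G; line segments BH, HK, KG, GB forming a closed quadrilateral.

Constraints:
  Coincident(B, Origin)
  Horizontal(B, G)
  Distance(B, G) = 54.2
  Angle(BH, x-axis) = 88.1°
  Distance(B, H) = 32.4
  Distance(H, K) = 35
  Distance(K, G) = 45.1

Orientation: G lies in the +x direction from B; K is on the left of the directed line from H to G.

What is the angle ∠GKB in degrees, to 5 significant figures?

65.778°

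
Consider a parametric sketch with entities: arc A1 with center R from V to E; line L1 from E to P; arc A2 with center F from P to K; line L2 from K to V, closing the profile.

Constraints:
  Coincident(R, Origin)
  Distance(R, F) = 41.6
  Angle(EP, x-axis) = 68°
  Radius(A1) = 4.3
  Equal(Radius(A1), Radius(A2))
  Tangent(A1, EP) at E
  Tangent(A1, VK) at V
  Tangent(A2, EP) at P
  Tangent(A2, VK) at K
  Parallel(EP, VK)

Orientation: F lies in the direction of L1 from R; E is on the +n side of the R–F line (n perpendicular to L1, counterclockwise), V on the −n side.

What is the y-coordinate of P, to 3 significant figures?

40.2

The slot axis is L1's direction at 68.0°, so u = (cos 68.0°, sin 68.0°) = (0.375, 0.927) and n = (−sin 68.0°, cos 68.0°) = (-0.927, 0.375). R is at the origin and F lies 41.6 along u from R, so F = 41.6·u = (15.6, 38.6). Tangency of A1 to both parallel lines with radius 4.3 puts E and V at R ± 4.3·n: E = (-3.99, 1.61), V = (3.99, -1.61). Equal radii place P and K the same way about F: P = F + 4.3·n = (11.6, 40.2), K = F − 4.3·n = (19.6, 37.0). So P.y = 40.2.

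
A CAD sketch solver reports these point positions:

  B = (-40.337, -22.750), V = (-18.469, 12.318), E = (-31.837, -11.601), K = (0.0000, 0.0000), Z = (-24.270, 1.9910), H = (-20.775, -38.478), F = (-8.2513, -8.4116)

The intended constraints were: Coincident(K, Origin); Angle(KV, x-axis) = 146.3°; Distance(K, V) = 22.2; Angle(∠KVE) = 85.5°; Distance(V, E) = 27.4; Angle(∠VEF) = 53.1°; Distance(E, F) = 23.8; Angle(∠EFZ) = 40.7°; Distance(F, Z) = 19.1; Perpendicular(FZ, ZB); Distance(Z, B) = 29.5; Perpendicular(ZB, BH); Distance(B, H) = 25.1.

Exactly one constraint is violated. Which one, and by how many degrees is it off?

Perpendicular(ZB, BH) — off by 5.80°.

K = (0.00, 0.00) ✓; KV at 146.3° ✓; |KV| = 22.20 ✓; ∠KVE = 85.50° ✓; |VE| = 27.40 ✓; ∠VEF = 53.10° ✓; |EF| = 23.80 ✓; ∠EFZ = 40.70° ✓; |FZ| = 19.10 ✓; ∠(FZ, ZB) = 90.00° ✓; |ZB| = 29.50 ✓; ∠(ZB, BH) = 84.20° ✗; |BH| = 25.10 ✓.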